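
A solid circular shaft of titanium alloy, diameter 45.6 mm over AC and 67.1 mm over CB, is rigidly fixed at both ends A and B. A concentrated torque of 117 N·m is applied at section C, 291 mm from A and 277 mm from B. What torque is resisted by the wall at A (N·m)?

Compatibility: T_A·a/J_AC = T_B·b/J_CB with T_A + T_B = T₀.
J_AC = 4.24×10^-7 m⁴, J_CB = 1.99×10^-6 m⁴, so T_A = T₀·(J_AC/a)/((J_AC/a)+(J_CB/b)) = 19.75 N·m, T_B = 97.25 N·m.

19.7 N·m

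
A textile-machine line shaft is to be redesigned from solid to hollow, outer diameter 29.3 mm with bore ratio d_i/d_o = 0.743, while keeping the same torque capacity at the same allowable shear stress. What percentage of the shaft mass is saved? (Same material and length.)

42.9 %

Equal τ_max and T ⇒ the solid shaft needs d_s³ = d_o³(1−k⁴), so d_s = 29.3·(1−0.743⁴)^(1/3) = 25.96 mm.
Area ratio A_h/A_s = d_o²(1−k²)/d_s² = (1−k²)/(1−k⁴)^(2/3) = 0.5708.
Mass saving = 1 − 0.5708 = 42.9 %.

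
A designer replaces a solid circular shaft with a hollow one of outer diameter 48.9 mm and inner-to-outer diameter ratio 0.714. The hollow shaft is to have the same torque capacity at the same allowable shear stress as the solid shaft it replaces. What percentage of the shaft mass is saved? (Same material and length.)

40.1 %

Equal τ_max and T ⇒ the solid shaft needs d_s³ = d_o³(1−k⁴), so d_s = 48.9·(1−0.714⁴)^(1/3) = 44.23 mm.
Area ratio A_h/A_s = d_o²(1−k²)/d_s² = (1−k²)/(1−k⁴)^(2/3) = 0.5991.
Mass saving = 1 − 0.5991 = 40.1 %.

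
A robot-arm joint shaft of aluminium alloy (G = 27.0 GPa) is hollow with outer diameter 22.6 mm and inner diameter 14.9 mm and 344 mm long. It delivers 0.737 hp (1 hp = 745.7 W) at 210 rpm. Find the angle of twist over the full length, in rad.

ω = 2π·210/60 = 21.99 rad/s, so T = P/ω = 0.737×745.7 / 21.99 = 24.99 N·m.
J = π(d_o⁴ − d_i⁴)/32 = π(0.0226⁴ − 0.0149⁴)/32 = 2.077×10^-8 m⁴.
θ = T·L/(G·J) = 24.99 × 0.344 / (27.0×10⁹ × 2.077×10^-8) = 0.01533 rad.

0.0153 rad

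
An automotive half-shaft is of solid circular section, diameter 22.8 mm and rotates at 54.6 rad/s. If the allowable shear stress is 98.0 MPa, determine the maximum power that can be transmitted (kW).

12.5 kW

J = πd⁴/32 = π(0.0228)⁴/32 = 2.653×10^-8 m⁴.
T_max = τ_allow·J/r = 9.80×10^7 × 2.653×10^-8 / 0.0114 = 228.1 N·m.
ω = 54.6 rad/s, so P_max = T_max·ω = 1.245×10^4 W.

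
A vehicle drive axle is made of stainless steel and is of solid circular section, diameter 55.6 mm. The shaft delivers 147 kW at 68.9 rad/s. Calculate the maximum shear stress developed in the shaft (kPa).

63200 kPa

ω = 68.9 rad/s, so T = P/ω = 147×10³ / 68.90 = 2134 N·m.
J = πd⁴/32 = π(0.0556)⁴/32 = 9.382×10^-7 m⁴.
τ_max = T·r/J = 2134 × 0.0278 / 9.382×10^-7 = 6.322×10^7 Pa.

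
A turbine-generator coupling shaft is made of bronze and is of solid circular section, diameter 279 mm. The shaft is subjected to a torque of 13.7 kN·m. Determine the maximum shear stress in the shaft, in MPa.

3.21 MPa

J = πd⁴/32 = π(0.279)⁴/32 = 5.949×10^-4 m⁴.
τ_max = T·r/J = 13700 × 0.140 / 5.949×10^-4 = 3.213×10^6 Pa.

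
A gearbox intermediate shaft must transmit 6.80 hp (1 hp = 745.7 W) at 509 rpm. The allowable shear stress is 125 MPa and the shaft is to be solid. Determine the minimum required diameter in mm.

ω = 2π·509/60 = 53.30 rad/s, so T = P/ω = 6.80×745.7 / 53.30 = 95.13 N·m.
For a solid shaft τ_max = 16T/(πd³), so d = (16T/(π τ_allow))^(1/3) = (16·95.13/(π·1.25×10^8))^(1/3) = 0.01571 m.

15.7 mm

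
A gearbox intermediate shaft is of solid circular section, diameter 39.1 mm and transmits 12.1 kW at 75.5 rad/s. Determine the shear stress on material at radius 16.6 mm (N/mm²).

11.6 N/mm²

ω = 75.5 rad/s, so T = P/ω = 12.1×10³ / 75.50 = 160.3 N·m.
J = πd⁴/32 = π(0.0391)⁴/32 = 2.295×10^-7 m⁴.
Shear stress varies linearly with radius: τ = T·r/J = 160.3 × 0.0166 / 2.295×10^-7 = 1.159×10^7 Pa.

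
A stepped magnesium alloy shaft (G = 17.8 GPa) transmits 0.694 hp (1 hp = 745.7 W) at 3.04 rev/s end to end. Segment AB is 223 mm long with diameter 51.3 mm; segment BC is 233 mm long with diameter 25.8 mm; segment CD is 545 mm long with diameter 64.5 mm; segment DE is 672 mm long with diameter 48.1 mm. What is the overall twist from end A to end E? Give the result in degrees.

0.635°

ω = 2π·3.04 = 19.10 rad/s, so T = P/ω = 0.694×745.7 / 19.10 = 27.09 N·m.
J_AB = π(0.0513)⁴/32 = 6.80×10^-7 m⁴; J_BC = π(0.0258)⁴/32 = 4.35×10^-8 m⁴; J_CD = π(0.0645)⁴/32 = 1.70×10^-6 m⁴; J_DE = π(0.0481)⁴/32 = 5.26×10^-7 m⁴.
θ = (T/G)·Σ L_i/J_i = (27.09/17.8×10⁹)·(0.223/6.80×10^-7 + 0.233/4.35×10^-8 + 0.545/1.70×10^-6 + 0.672/5.26×10^-7) = 0.01109 rad.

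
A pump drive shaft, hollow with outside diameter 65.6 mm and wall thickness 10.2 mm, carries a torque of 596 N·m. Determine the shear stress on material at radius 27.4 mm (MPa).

11.6 MPa

J = π(d_o⁴ − d_i⁴)/32 = π(0.0656⁴ − 0.0452⁴)/32 = 1.408×10^-6 m⁴.
Shear stress varies linearly with radius: τ = T·r/J = 596.0 × 0.0274 / 1.408×10^-6 = 1.160×10^7 Pa.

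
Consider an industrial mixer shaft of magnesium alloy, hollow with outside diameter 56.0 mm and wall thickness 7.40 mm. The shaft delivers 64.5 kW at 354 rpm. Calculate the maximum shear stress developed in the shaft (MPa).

71.4 MPa

ω = 2π·354/60 = 37.07 rad/s, so T = P/ω = 64.5×10³ / 37.07 = 1740 N·m.
J = π(d_o⁴ − d_i⁴)/32 = π(0.0560⁴ − 0.0412⁴)/32 = 6.826×10^-7 m⁴.
τ_max = T·r/J = 1740 × 0.0280 / 6.826×10^-7 = 7.137×10^7 Pa.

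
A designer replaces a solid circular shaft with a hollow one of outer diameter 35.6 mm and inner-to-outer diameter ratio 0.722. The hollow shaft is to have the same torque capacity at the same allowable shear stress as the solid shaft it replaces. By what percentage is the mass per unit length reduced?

40.9 %

Equal τ_max and T ⇒ the solid shaft needs d_s³ = d_o³(1−k⁴), so d_s = 35.6·(1−0.722⁴)^(1/3) = 32.03 mm.
Area ratio A_h/A_s = d_o²(1−k²)/d_s² = (1−k²)/(1−k⁴)^(2/3) = 0.5914.
Mass saving = 1 − 0.5914 = 40.9 %.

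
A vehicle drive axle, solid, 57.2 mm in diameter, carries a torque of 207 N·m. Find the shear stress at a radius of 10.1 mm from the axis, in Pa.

J = πd⁴/32 = π(0.0572)⁴/32 = 1.051×10^-6 m⁴.
Shear stress varies linearly with radius: τ = T·r/J = 207.0 × 0.0101 / 1.051×10^-6 = 1.989×10^6 Pa.

1.99e6 Pa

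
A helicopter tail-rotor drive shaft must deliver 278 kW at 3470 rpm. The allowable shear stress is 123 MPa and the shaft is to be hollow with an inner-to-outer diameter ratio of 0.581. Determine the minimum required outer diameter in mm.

32.9 mm

ω = 2π·3470/60 = 363.4 rad/s, so T = P/ω = 278×10³ / 363.4 = 765.0 N·m.
For a hollow shaft with d_i/d_o = 0.581: τ_max = 16T/(π d_o³ (1−k⁴)), so d_o = [16T/(π τ_allow (1−k⁴))]^(1/3) = [16·765.0/(π·1.23×10^8·0.8861)]^(1/3) = 0.03294 m.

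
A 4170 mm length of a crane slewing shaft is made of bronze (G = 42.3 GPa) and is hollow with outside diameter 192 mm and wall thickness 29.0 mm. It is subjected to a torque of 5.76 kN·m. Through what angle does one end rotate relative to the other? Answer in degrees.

0.320°

J = π(d_o⁴ − d_i⁴)/32 = π(0.192⁴ − 0.134⁴)/32 = 1.018×10^-4 m⁴.
θ = T·L/(G·J) = 5760 × 4.17 / (42.3×10⁹ × 1.018×10^-4) = 5.580×10^-3 rad.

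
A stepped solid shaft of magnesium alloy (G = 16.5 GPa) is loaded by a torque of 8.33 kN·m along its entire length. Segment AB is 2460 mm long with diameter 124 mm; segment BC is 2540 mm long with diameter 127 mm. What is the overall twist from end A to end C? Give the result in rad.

J_AB = π(0.124)⁴/32 = 2.32×10^-5 m⁴; J_BC = π(0.127)⁴/32 = 2.55×10^-5 m⁴.
θ = (T/G)·Σ L_i/J_i = (8330/16.5×10⁹)·(2.46/2.32×10^-5 + 2.54/2.55×10^-5) = 0.1037 rad.

0.104 rad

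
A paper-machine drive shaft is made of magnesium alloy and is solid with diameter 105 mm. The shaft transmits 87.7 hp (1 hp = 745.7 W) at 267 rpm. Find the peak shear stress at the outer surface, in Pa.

1.03e7 Pa

ω = 2π·267/60 = 27.96 rad/s, so T = P/ω = 87.7×745.7 / 27.96 = 2339 N·m.
J = πd⁴/32 = π(0.105)⁴/32 = 1.193×10^-5 m⁴.
τ_max = T·r/J = 2339 × 0.0525 / 1.193×10^-5 = 1.029×10^7 Pa.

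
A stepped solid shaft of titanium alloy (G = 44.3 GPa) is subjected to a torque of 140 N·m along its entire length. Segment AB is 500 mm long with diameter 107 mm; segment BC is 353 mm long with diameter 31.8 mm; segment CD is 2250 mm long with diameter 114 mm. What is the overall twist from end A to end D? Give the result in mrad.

11.7 mrad

J_AB = π(0.107)⁴/32 = 1.29×10^-5 m⁴; J_BC = π(0.0318)⁴/32 = 1.00×10^-7 m⁴; J_CD = π(0.114)⁴/32 = 1.66×10^-5 m⁴.
θ = (T/G)·Σ L_i/J_i = (140.0/44.3×10⁹)·(0.500/1.29×10^-5 + 0.353/1.00×10^-7 + 2.25/1.66×10^-5) = 0.01166 rad.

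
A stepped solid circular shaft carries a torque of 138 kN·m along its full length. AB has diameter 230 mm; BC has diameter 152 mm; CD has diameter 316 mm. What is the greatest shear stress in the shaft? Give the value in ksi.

29.0 ksi

Under the same torque, τ_max = 16T/(πd³) is largest where d is smallest — segment BC (d = 152 mm).
τ_max = 16·138000/(π·(0.152)³) = 2.001×10^8 Pa.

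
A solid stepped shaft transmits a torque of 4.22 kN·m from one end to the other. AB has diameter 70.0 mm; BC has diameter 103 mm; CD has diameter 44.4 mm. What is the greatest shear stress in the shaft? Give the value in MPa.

Under the same torque, τ_max = 16T/(πd³) is largest where d is smallest — segment CD (d = 44.4 mm).
τ_max = 16·4220/(π·(0.0444)³) = 2.455×10^8 Pa.

246 MPa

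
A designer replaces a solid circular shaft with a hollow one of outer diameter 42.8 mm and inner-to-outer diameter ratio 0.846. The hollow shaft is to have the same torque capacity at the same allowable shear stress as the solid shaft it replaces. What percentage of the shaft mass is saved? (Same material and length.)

Equal τ_max and T ⇒ the solid shaft needs d_s³ = d_o³(1−k⁴), so d_s = 42.8·(1−0.846⁴)^(1/3) = 33.69 mm.
Area ratio A_h/A_s = d_o²(1−k²)/d_s² = (1−k²)/(1−k⁴)^(2/3) = 0.4588.
Mass saving = 1 − 0.4588 = 54.1 %.

54.1 %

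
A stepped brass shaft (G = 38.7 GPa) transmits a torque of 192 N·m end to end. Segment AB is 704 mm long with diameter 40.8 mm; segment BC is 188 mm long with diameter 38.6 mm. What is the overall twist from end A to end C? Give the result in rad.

0.0171 rad

J_AB = π(0.0408)⁴/32 = 2.72×10^-7 m⁴; J_BC = π(0.0386)⁴/32 = 2.18×10^-7 m⁴.
θ = (T/G)·Σ L_i/J_i = (192.0/38.7×10⁹)·(0.704/2.72×10^-7 + 0.188/2.18×10^-7) = 0.01712 rad.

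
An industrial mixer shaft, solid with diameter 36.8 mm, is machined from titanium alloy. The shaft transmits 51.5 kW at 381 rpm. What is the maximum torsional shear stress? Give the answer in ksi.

ω = 2π·381/60 = 39.90 rad/s, so T = P/ω = 51.5×10³ / 39.90 = 1291 N·m.
J = πd⁴/32 = π(0.0368)⁴/32 = 1.800×10^-7 m⁴.
τ_max = T·r/J = 1291 × 0.0184 / 1.800×10^-7 = 1.319×10^8 Pa.

19.1 ksi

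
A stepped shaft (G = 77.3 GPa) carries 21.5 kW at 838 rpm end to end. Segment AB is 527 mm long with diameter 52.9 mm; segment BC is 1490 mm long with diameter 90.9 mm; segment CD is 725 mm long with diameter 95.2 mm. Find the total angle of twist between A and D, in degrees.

0.181°

ω = 2π·838/60 = 87.76 rad/s, so T = P/ω = 21.5×10³ / 87.76 = 245.0 N·m.
J_AB = π(0.0529)⁴/32 = 7.69×10^-7 m⁴; J_BC = π(0.0909)⁴/32 = 6.70×10^-6 m⁴; J_CD = π(0.0952)⁴/32 = 8.06×10^-6 m⁴.
θ = (T/G)·Σ L_i/J_i = (245.0/77.3×10⁹)·(0.527/7.69×10^-7 + 1.49/6.70×10^-6 + 0.725/8.06×10^-6) = 3.162×10^-3 rad.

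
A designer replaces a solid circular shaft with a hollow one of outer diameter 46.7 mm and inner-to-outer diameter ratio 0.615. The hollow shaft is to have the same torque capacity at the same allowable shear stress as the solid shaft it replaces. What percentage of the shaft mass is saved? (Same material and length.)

31.1 %

Equal τ_max and T ⇒ the solid shaft needs d_s³ = d_o³(1−k⁴), so d_s = 46.7·(1−0.615⁴)^(1/3) = 44.36 mm.
Area ratio A_h/A_s = d_o²(1−k²)/d_s² = (1−k²)/(1−k⁴)^(2/3) = 0.6892.
Mass saving = 1 − 0.6892 = 31.1 %.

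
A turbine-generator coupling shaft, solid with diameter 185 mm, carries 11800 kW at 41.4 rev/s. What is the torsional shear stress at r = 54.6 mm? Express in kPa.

ω = 2π·41.4 = 260.1 rad/s, so T = P/ω = 11800×10³ / 260.1 = 45360 N·m.
J = πd⁴/32 = π(0.185)⁴/32 = 1.150×10^-4 m⁴.
Shear stress varies linearly with radius: τ = T·r/J = 45360 × 0.0546 / 1.150×10^-4 = 2.154×10^7 Pa.

21500 kPa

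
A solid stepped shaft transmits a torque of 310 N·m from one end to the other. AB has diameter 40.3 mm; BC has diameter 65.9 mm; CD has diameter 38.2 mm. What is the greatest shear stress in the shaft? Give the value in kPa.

Under the same torque, τ_max = 16T/(πd³) is largest where d is smallest — segment CD (d = 38.2 mm).
τ_max = 16·310.0/(π·(0.0382)³) = 2.832×10^7 Pa.

28300 kPa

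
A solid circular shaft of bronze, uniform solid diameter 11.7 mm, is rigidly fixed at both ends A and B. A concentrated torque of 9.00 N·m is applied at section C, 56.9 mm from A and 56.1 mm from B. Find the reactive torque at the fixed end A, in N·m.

With uniform GJ and both ends fixed, compatibility θ_AC = θ_CB gives T_A·a = T_B·b, together with T_A + T_B = T₀.
T_A = T₀·b/(a+b) = 9.000·56.1/113.0 = 4.468 N·m; T_B = 4.532 N·m.

4.47 N·m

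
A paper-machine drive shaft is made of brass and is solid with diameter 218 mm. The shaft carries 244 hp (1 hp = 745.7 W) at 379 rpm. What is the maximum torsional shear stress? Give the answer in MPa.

ω = 2π·379/60 = 39.69 rad/s, so T = P/ω = 244×745.7 / 39.69 = 4584 N·m.
J = πd⁴/32 = π(0.218)⁴/32 = 2.217×10^-4 m⁴.
τ_max = T·r/J = 4584 × 0.109 / 2.217×10^-4 = 2.254×10^6 Pa.

2.25 MPa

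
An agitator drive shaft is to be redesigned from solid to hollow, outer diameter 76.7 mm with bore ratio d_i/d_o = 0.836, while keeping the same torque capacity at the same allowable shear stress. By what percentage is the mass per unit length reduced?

Equal τ_max and T ⇒ the solid shaft needs d_s³ = d_o³(1−k⁴), so d_s = 76.7·(1−0.836⁴)^(1/3) = 61.34 mm.
Area ratio A_h/A_s = d_o²(1−k²)/d_s² = (1−k²)/(1−k⁴)^(2/3) = 0.4708.
Mass saving = 1 − 0.4708 = 52.9 %.

52.9 %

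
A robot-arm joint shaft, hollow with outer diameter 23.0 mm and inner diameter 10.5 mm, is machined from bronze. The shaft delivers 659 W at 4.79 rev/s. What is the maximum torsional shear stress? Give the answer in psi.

ω = 2π·4.79 = 30.10 rad/s, so T = P/ω = 659 / 30.10 = 21.90 N·m.
J = π(d_o⁴ − d_i⁴)/32 = π(0.0230⁴ − 0.0105⁴)/32 = 2.628×10^-8 m⁴.
τ_max = T·r/J = 21.90 × 0.0115 / 2.628×10^-8 = 9.582×10^6 Pa.

1390 psi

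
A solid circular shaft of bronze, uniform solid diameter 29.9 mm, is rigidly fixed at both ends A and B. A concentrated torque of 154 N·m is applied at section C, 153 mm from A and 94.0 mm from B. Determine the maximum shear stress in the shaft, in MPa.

With uniform GJ and both ends fixed, compatibility θ_AC = θ_CB gives T_A·a = T_B·b, together with T_A + T_B = T₀.
T_A = T₀·b/(a+b) = 154.0·94.0/247.0 = 58.61 N·m; T_B = 95.39 N·m.
τ in each portion: τ_AC = 1.12×10^7 Pa, τ_CB = 1.82×10^7 Pa; maximum is in CB.
τ_max = T_CB·r/J = 95.39·0.0149/7.85×10^-8 = 1.817×10^7 Pa.

18.2 MPa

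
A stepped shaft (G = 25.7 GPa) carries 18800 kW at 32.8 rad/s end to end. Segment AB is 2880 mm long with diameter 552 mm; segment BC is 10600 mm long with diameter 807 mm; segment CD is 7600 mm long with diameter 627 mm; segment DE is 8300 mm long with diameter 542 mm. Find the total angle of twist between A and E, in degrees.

ω = 32.8 rad/s, so T = P/ω = 18800×10³ / 32.80 = 573200 N·m.
J_AB = π(0.552)⁴/32 = 9.11×10^-3 m⁴; J_BC = π(0.807)⁴/32 = 0.0416 m⁴; J_CD = π(0.627)⁴/32 = 0.0152 m⁴; J_DE = π(0.542)⁴/32 = 8.47×10^-3 m⁴.
θ = (T/G)·Σ L_i/J_i = (573200/25.7×10⁹)·(2.88/9.11×10^-3 + 10.6/0.0416 + 7.60/0.0152 + 8.30/8.47×10^-3) = 0.04574 rad.

2.62°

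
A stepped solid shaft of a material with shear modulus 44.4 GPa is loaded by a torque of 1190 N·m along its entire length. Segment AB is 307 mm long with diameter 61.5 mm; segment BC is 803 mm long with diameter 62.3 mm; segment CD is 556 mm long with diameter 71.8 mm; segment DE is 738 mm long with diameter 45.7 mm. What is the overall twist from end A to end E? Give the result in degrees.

4.14°

J_AB = π(0.0615)⁴/32 = 1.40×10^-6 m⁴; J_BC = π(0.0623)⁴/32 = 1.48×10^-6 m⁴; J_CD = π(0.0718)⁴/32 = 2.61×10^-6 m⁴; J_DE = π(0.0457)⁴/32 = 4.28×10^-7 m⁴.
θ = (T/G)·Σ L_i/J_i = (1190/44.4×10⁹)·(0.307/1.40×10^-6 + 0.803/1.48×10^-6 + 0.556/2.61×10^-6 + 0.738/4.28×10^-7) = 0.07231 rad.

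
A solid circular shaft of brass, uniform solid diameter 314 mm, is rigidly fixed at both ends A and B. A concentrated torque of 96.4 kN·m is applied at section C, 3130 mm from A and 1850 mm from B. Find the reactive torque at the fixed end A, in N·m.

35800 N·m

With uniform GJ and both ends fixed, compatibility θ_AC = θ_CB gives T_A·a = T_B·b, together with T_A + T_B = T₀.
T_A = T₀·b/(a+b) = 96400·1850/4980 = 35810 N·m; T_B = 60590 N·m.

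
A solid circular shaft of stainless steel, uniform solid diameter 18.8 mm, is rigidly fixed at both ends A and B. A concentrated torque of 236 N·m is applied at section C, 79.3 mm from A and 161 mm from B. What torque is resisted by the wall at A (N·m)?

158 N·m

With uniform GJ and both ends fixed, compatibility θ_AC = θ_CB gives T_A·a = T_B·b, together with T_A + T_B = T₀.
T_A = T₀·b/(a+b) = 236.0·161/240.3 = 158.1 N·m; T_B = 77.88 N·m.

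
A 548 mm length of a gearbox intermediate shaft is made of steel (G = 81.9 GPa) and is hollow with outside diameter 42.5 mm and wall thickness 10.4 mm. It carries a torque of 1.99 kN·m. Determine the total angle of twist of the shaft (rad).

J = π(d_o⁴ − d_i⁴)/32 = π(0.0425⁴ − 0.0217⁴)/32 = 2.985×10^-7 m⁴.
θ = T·L/(G·J) = 1990 × 0.548 / (81.9×10⁹ × 2.985×10^-7) = 0.04460 rad.

0.0446 rad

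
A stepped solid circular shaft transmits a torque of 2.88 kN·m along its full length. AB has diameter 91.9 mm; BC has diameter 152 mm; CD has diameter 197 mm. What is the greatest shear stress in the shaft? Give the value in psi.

Under the same torque, τ_max = 16T/(πd³) is largest where d is smallest — segment AB (d = 91.9 mm).
τ_max = 16·2880/(π·(0.0919)³) = 1.890×10^7 Pa.

2740 psi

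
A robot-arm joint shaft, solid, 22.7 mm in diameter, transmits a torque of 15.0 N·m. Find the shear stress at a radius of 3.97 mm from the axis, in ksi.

J = πd⁴/32 = π(0.0227)⁴/32 = 2.607×10^-8 m⁴.
Shear stress varies linearly with radius: τ = T·r/J = 15.00 × 0.00397 / 2.607×10^-8 = 2.284×10^6 Pa.

0.331 ksi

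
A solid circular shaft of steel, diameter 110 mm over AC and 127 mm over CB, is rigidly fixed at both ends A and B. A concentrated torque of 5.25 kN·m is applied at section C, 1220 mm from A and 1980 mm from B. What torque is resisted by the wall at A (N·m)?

2510 N·m

Compatibility: T_A·a/J_AC = T_B·b/J_CB with T_A + T_B = T₀.
J_AC = 1.44×10^-5 m⁴, J_CB = 2.55×10^-5 m⁴, so T_A = T₀·(J_AC/a)/((J_AC/a)+(J_CB/b)) = 2506 N·m, T_B = 2744 N·m.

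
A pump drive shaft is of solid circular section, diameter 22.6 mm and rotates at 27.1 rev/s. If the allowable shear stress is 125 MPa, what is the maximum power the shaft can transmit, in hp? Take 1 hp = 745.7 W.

64.7 hp

J = πd⁴/32 = π(0.0226)⁴/32 = 2.561×10^-8 m⁴.
T_max = τ_allow·J/r = 1.25×10^8 × 2.561×10^-8 / 0.0113 = 283.3 N·m.
ω = 2π·27.1 = 170.3 rad/s, so P_max = T_max·ω = 4.824×10^4 W.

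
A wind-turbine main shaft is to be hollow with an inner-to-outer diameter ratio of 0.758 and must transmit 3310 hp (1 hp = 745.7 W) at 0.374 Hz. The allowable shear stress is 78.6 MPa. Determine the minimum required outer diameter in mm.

467 mm

ω = 2π·0.374 = 2.350 rad/s, so T = P/ω = 3310×745.7 / 2.350 = 1.050e6 N·m.
For a hollow shaft with d_i/d_o = 0.758: τ_max = 16T/(π d_o³ (1−k⁴)), so d_o = [16T/(π τ_allow (1−k⁴))]^(1/3) = [16·1.050e6/(π·7.86×10^7·0.6699)]^(1/3) = 0.4666 m.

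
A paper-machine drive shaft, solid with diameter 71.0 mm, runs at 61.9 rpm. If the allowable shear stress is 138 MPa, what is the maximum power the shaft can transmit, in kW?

J = πd⁴/32 = π(0.0710)⁴/32 = 2.495×10^-6 m⁴.
T_max = τ_allow·J/r = 1.38×10^8 × 2.495×10^-6 / 0.0355 = 9698 N·m.
ω = 2π·61.9/60 = 6.482 rad/s, so P_max = T_max·ω = 6.286×10^4 W.

62.9 kW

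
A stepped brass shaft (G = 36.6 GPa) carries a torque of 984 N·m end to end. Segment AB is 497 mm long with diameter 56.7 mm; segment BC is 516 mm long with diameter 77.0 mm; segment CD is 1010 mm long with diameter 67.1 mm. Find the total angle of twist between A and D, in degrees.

J_AB = π(0.0567)⁴/32 = 1.01×10^-6 m⁴; J_BC = π(0.0770)⁴/32 = 3.45×10^-6 m⁴; J_CD = π(0.0671)⁴/32 = 1.99×10^-6 m⁴.
θ = (T/G)·Σ L_i/J_i = (984.0/36.6×10⁹)·(0.497/1.01×10^-6 + 0.516/3.45×10^-6 + 1.01/1.99×10^-6) = 0.03083 rad.

1.77°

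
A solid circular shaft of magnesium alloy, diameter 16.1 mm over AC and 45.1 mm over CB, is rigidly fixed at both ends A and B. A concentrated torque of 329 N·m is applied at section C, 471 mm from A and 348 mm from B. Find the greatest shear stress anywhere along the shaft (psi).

2620 psi

Compatibility: T_A·a/J_AC = T_B·b/J_CB with T_A + T_B = T₀.
J_AC = 6.60×10^-9 m⁴, J_CB = 4.06×10^-7 m⁴, so T_A = T₀·(J_AC/a)/((J_AC/a)+(J_CB/b)) = 3.901 N·m, T_B = 325.1 N·m.
τ in each portion: τ_AC = 4.76×10^6 Pa, τ_CB = 1.80×10^7 Pa; maximum is in CB.
τ_max = T_CB·r/J = 325.1·0.0226/4.06×10^-7 = 1.805×10^7 Pa.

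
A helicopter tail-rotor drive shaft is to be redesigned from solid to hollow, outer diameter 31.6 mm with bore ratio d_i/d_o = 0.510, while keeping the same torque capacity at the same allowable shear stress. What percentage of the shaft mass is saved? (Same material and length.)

Equal τ_max and T ⇒ the solid shaft needs d_s³ = d_o³(1−k⁴), so d_s = 31.6·(1−0.510⁴)^(1/3) = 30.87 mm.
Area ratio A_h/A_s = d_o²(1−k²)/d_s² = (1−k²)/(1−k⁴)^(2/3) = 0.7753.
Mass saving = 1 − 0.7753 = 22.5 %.

22.5 %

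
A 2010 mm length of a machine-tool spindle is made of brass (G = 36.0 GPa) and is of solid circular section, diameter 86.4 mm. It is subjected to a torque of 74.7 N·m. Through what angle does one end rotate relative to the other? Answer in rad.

7.62e-4 rad

J = πd⁴/32 = π(0.0864)⁴/32 = 5.471×10^-6 m⁴.
θ = T·L/(G·J) = 74.70 × 2.01 / (36.0×10⁹ × 5.471×10^-6) = 7.624×10^-4 rad.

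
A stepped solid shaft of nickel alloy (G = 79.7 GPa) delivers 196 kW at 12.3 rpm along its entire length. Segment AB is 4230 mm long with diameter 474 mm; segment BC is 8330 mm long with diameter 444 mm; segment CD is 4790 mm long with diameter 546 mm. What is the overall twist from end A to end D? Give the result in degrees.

ω = 2π·12.3/60 = 1.288 rad/s, so T = P/ω = 196×10³ / 1.288 = 152200 N·m.
J_AB = π(0.474)⁴/32 = 4.96×10^-3 m⁴; J_BC = π(0.444)⁴/32 = 3.82×10^-3 m⁴; J_CD = π(0.546)⁴/32 = 8.73×10^-3 m⁴.
θ = (T/G)·Σ L_i/J_i = (152200/79.7×10⁹)·(4.23/4.96×10^-3 + 8.33/3.82×10^-3 + 4.79/8.73×10^-3) = 6.846×10^-3 rad.

0.392°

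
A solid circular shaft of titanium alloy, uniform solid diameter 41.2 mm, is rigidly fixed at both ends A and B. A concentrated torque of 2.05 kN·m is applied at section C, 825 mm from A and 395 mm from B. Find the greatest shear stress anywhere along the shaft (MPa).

With uniform GJ and both ends fixed, compatibility θ_AC = θ_CB gives T_A·a = T_B·b, together with T_A + T_B = T₀.
T_A = T₀·b/(a+b) = 2050·395/1220 = 663.7 N·m; T_B = 1386 N·m.
τ in each portion: τ_AC = 4.83×10^7 Pa, τ_CB = 1.01×10^8 Pa; maximum is in CB.
τ_max = T_CB·r/J = 1386·0.0206/2.83×10^-7 = 1.010×10^8 Pa.

101 MPa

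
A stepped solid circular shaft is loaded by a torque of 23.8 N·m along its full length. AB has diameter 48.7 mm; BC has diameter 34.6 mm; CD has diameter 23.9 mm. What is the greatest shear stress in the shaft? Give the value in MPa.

Under the same torque, τ_max = 16T/(πd³) is largest where d is smallest — segment CD (d = 23.9 mm).
τ_max = 16·23.80/(π·(0.0239)³) = 8.879×10^6 Pa.

8.88 MPa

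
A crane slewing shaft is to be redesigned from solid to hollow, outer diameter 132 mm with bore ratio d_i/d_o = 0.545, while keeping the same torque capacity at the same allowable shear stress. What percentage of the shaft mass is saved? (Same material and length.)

Equal τ_max and T ⇒ the solid shaft needs d_s³ = d_o³(1−k⁴), so d_s = 132·(1−0.545⁴)^(1/3) = 128.0 mm.
Area ratio A_h/A_s = d_o²(1−k²)/d_s² = (1−k²)/(1−k⁴)^(2/3) = 0.7476.
Mass saving = 1 − 0.7476 = 25.2 %.

25.2 %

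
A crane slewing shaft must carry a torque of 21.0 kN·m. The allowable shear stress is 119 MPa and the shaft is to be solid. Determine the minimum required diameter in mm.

96.5 mm

For a solid shaft τ_max = 16T/(πd³), so d = (16T/(π τ_allow))^(1/3) = (16·21000/(π·1.19×10^8))^(1/3) = 0.09650 m.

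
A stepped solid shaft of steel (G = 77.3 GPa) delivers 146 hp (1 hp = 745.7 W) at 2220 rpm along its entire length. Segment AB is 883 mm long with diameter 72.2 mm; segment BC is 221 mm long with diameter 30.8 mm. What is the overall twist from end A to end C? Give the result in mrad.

ω = 2π·2220/60 = 232.5 rad/s, so T = P/ω = 146×745.7 / 232.5 = 468.3 N·m.
J_AB = π(0.0722)⁴/32 = 2.67×10^-6 m⁴; J_BC = π(0.0308)⁴/32 = 8.83×10^-8 m⁴.
θ = (T/G)·Σ L_i/J_i = (468.3/77.3×10⁹)·(0.883/2.67×10^-6 + 0.221/8.83×10^-8) = 0.01716 rad.

17.2 mrad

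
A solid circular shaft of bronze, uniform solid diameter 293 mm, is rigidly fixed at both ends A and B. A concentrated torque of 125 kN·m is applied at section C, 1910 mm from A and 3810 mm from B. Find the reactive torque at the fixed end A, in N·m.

With uniform GJ and both ends fixed, compatibility θ_AC = θ_CB gives T_A·a = T_B·b, together with T_A + T_B = T₀.
T_A = T₀·b/(a+b) = 125000·3810/5720 = 83260 N·m; T_B = 41740 N·m.

83300 N·m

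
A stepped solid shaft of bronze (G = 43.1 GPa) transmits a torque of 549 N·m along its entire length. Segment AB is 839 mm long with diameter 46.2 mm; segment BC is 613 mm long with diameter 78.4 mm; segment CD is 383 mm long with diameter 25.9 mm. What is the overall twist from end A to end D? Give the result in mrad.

J_AB = π(0.0462)⁴/32 = 4.47×10^-7 m⁴; J_BC = π(0.0784)⁴/32 = 3.71×10^-6 m⁴; J_CD = π(0.0259)⁴/32 = 4.42×10^-8 m⁴.
θ = (T/G)·Σ L_i/J_i = (549.0/43.1×10⁹)·(0.839/4.47×10^-7 + 0.613/3.71×10^-6 + 0.383/4.42×10^-8) = 0.1364 rad.

136 mrad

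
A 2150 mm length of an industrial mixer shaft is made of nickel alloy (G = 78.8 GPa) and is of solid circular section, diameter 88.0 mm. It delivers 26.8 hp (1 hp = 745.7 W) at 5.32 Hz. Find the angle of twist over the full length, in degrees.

ω = 2π·5.32 = 33.43 rad/s, so T = P/ω = 26.8×745.7 / 33.43 = 597.9 N·m.
J = πd⁴/32 = π(0.0880)⁴/32 = 5.887×10^-6 m⁴.
θ = T·L/(G·J) = 597.9 × 2.15 / (78.8×10⁹ × 5.887×10^-6) = 2.771×10^-3 rad.

0.159°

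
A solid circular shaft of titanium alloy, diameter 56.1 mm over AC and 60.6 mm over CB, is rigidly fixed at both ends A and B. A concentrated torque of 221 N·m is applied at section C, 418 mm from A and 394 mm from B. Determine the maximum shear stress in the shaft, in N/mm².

Compatibility: T_A·a/J_AC = T_B·b/J_CB with T_A + T_B = T₀.
J_AC = 9.72×10^-7 m⁴, J_CB = 1.32×10^-6 m⁴, so T_A = T₀·(J_AC/a)/((J_AC/a)+(J_CB/b)) = 90.41 N·m, T_B = 130.6 N·m.
τ in each portion: τ_AC = 2.61×10^6 Pa, τ_CB = 2.99×10^6 Pa; maximum is in CB.
τ_max = T_CB·r/J = 130.6·0.0303/1.32×10^-6 = 2.989×10^6 Pa.

2.99 N/mm²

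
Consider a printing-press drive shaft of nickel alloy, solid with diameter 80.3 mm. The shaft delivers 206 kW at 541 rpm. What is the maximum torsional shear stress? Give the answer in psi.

ω = 2π·541/60 = 56.65 rad/s, so T = P/ω = 206×10³ / 56.65 = 3636 N·m.
J = πd⁴/32 = π(0.0803)⁴/32 = 4.082×10^-6 m⁴.
τ_max = T·r/J = 3636 × 0.0401 / 4.082×10^-6 = 3.577×10^7 Pa.

5190 psi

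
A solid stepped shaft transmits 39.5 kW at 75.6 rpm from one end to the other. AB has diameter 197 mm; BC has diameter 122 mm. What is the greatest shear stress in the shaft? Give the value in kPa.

ω = 2π·75.6/60 = 7.917 rad/s, so T = P/ω = 39.5×10³ / 7.917 = 4989 N·m.
Under the same torque, τ_max = 16T/(πd³) is largest where d is smallest — segment BC (d = 122 mm).
τ_max = 16·4989/(π·(0.122)³) = 1.399×10^7 Pa.

14000 kPa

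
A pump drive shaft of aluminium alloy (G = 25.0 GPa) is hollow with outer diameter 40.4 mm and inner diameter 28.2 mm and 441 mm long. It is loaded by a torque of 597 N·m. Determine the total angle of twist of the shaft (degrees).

J = π(d_o⁴ − d_i⁴)/32 = π(0.0404⁴ − 0.0282⁴)/32 = 1.994×10^-7 m⁴.
θ = T·L/(G·J) = 597.0 × 0.441 / (25.0×10⁹ × 1.994×10^-7) = 0.05280 rad.

3.03°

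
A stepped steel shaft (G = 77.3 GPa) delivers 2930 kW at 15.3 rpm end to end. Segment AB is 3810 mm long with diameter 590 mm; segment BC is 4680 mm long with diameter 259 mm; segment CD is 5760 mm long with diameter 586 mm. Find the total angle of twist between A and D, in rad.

ω = 2π·15.3/60 = 1.602 rad/s, so T = P/ω = 2930×10³ / 1.602 = 1.829e6 N·m.
J_AB = π(0.590)⁴/32 = 0.0119 m⁴; J_BC = π(0.259)⁴/32 = 4.42×10^-4 m⁴; J_CD = π(0.586)⁴/32 = 0.0116 m⁴.
θ = (T/G)·Σ L_i/J_i = (1.829e6/77.3×10⁹)·(3.81/0.0119 + 4.68/4.42×10^-4 + 5.76/0.0116) = 0.2700 rad.

0.270 rad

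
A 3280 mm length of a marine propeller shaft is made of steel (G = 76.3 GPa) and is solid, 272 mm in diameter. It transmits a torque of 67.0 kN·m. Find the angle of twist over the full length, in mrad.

J = πd⁴/32 = π(0.272)⁴/32 = 5.374×10^-4 m⁴.
θ = T·L/(G·J) = 67000 × 3.28 / (76.3×10⁹ × 5.374×10^-4) = 5.360×10^-3 rad.

5.36 mrad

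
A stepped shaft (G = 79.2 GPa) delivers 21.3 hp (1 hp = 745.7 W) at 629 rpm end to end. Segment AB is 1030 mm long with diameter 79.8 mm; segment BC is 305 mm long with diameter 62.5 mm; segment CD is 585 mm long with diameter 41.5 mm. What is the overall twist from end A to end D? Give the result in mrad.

ω = 2π·629/60 = 65.87 rad/s, so T = P/ω = 21.3×745.7 / 65.87 = 241.1 N·m.
J_AB = π(0.0798)⁴/32 = 3.98×10^-6 m⁴; J_BC = π(0.0625)⁴/32 = 1.50×10^-6 m⁴; J_CD = π(0.0415)⁴/32 = 2.91×10^-7 m⁴.
θ = (T/G)·Σ L_i/J_i = (241.1/79.2×10⁹)·(1.03/3.98×10^-6 + 0.305/1.50×10^-6 + 0.585/2.91×10^-7) = 7.524×10^-3 rad.

7.52 mrad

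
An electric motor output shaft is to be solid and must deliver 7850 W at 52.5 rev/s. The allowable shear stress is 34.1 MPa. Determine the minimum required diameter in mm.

15.3 mm

ω = 2π·52.5 = 329.9 rad/s, so T = P/ω = 7850 / 329.9 = 23.80 N·m.
For a solid shaft τ_max = 16T/(πd³), so d = (16T/(π τ_allow))^(1/3) = (16·23.80/(π·3.41×10^7))^(1/3) = 0.01526 m.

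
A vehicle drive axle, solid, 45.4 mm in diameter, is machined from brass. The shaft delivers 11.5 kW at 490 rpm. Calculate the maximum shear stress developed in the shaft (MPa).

ω = 2π·490/60 = 51.31 rad/s, so T = P/ω = 11.5×10³ / 51.31 = 224.1 N·m.
J = πd⁴/32 = π(0.0454)⁴/32 = 4.171×10^-7 m⁴.
τ_max = T·r/J = 224.1 × 0.0227 / 4.171×10^-7 = 1.220×10^7 Pa.

12.2 MPa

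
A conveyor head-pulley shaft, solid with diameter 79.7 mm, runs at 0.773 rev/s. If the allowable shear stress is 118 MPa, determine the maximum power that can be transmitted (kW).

57.0 kW

J = πd⁴/32 = π(0.0797)⁴/32 = 3.961×10^-6 m⁴.
T_max = τ_allow·J/r = 1.18×10^8 × 3.961×10^-6 / 0.0399 = 11730 N·m.
ω = 2π·0.773 = 4.857 rad/s, so P_max = T_max·ω = 5.697×10^4 W.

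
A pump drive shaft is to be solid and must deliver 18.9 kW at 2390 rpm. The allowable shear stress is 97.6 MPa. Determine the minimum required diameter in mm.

ω = 2π·2390/60 = 250.3 rad/s, so T = P/ω = 18.9×10³ / 250.3 = 75.52 N·m.
For a solid shaft τ_max = 16T/(πd³), so d = (16T/(π τ_allow))^(1/3) = (16·75.52/(π·9.76×10^7))^(1/3) = 0.01579 m.

15.8 mm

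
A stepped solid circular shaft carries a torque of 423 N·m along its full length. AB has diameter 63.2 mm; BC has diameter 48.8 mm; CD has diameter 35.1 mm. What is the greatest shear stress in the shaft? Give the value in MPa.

49.8 MPa

Under the same torque, τ_max = 16T/(πd³) is largest where d is smallest — segment CD (d = 35.1 mm).
τ_max = 16·423.0/(π·(0.0351)³) = 4.982×10^7 Pa.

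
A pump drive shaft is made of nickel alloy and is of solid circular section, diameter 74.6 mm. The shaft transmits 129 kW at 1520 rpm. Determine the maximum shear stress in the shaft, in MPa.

ω = 2π·1520/60 = 159.2 rad/s, so T = P/ω = 129×10³ / 159.2 = 810.4 N·m.
J = πd⁴/32 = π(0.0746)⁴/32 = 3.041×10^-6 m⁴.
τ_max = T·r/J = 810.4 × 0.0373 / 3.041×10^-6 = 9.942×10^6 Pa.

9.94 MPa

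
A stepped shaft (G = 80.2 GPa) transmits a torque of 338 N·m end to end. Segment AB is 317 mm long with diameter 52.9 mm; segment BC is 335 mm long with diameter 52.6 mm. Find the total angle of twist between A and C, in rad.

J_AB = π(0.0529)⁴/32 = 7.69×10^-7 m⁴; J_BC = π(0.0526)⁴/32 = 7.52×10^-7 m⁴.
θ = (T/G)·Σ L_i/J_i = (338.0/80.2×10⁹)·(0.317/7.69×10^-7 + 0.335/7.52×10^-7) = 3.616×10^-3 rad.

0.00362 rad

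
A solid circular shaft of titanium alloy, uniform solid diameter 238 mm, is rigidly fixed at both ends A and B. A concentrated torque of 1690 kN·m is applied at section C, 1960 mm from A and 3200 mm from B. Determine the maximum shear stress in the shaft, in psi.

57400 psi

With uniform GJ and both ends fixed, compatibility θ_AC = θ_CB gives T_A·a = T_B·b, together with T_A + T_B = T₀.
T_A = T₀·b/(a+b) = 1.690e6·3200/5160 = 1.048e6 N·m; T_B = 641900 N·m.
τ in each portion: τ_AC = 3.96×10^8 Pa, τ_CB = 2.43×10^8 Pa; maximum is in AC.
τ_max = T_AC·r/J = 1.048e6·0.119/3.15×10^-4 = 3.959×10^8 Pa.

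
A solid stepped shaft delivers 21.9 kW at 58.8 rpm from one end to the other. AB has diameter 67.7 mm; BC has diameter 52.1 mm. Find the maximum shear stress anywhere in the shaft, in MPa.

128 MPa

ω = 2π·58.8/60 = 6.158 rad/s, so T = P/ω = 21.9×10³ / 6.158 = 3557 N·m.
Under the same torque, τ_max = 16T/(πd³) is largest where d is smallest — segment BC (d = 52.1 mm).
τ_max = 16·3557/(π·(0.0521)³) = 1.281×10^8 Pa.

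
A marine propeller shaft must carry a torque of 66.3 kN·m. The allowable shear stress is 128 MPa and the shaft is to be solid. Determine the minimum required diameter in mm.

138 mm

For a solid shaft τ_max = 16T/(πd³), so d = (16T/(π τ_allow))^(1/3) = (16·66300/(π·1.28×10^8))^(1/3) = 0.1382 m.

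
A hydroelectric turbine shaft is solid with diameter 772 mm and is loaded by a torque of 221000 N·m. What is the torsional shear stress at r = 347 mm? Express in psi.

J = πd⁴/32 = π(0.772)⁴/32 = 0.03487 m⁴.
Shear stress varies linearly with radius: τ = T·r/J = 221000 × 0.347 / 0.03487 = 2.199×10^6 Pa.

319 psi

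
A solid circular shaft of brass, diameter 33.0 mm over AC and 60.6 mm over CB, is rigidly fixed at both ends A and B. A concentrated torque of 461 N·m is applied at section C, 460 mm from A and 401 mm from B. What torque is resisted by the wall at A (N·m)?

32.8 N·m

Compatibility: T_A·a/J_AC = T_B·b/J_CB with T_A + T_B = T₀.
J_AC = 1.16×10^-7 m⁴, J_CB = 1.32×10^-6 m⁴, so T_A = T₀·(J_AC/a)/((J_AC/a)+(J_CB/b)) = 32.82 N·m, T_B = 428.2 N·m.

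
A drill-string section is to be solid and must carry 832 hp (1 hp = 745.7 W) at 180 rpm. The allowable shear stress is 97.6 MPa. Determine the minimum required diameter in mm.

ω = 2π·180/60 = 18.85 rad/s, so T = P/ω = 832×745.7 / 18.85 = 32910 N·m.
For a solid shaft τ_max = 16T/(πd³), so d = (16T/(π τ_allow))^(1/3) = (16·32910/(π·9.76×10^7))^(1/3) = 0.1198 m.

120 mm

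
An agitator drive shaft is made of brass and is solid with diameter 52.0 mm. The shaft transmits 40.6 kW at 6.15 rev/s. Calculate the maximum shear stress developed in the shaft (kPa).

ω = 2π·6.15 = 38.64 rad/s, so T = P/ω = 40.6×10³ / 38.64 = 1051 N·m.
J = πd⁴/32 = π(0.0520)⁴/32 = 7.178×10^-7 m⁴.
τ_max = T·r/J = 1051 × 0.0260 / 7.178×10^-7 = 3.806×10^7 Pa.

38100 kPa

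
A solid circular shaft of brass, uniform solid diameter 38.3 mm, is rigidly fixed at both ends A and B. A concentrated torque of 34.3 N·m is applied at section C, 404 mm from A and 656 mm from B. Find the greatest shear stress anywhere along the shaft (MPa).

1.92 MPa

With uniform GJ and both ends fixed, compatibility θ_AC = θ_CB gives T_A·a = T_B·b, together with T_A + T_B = T₀.
T_A = T₀·b/(a+b) = 34.30·656/1060 = 21.23 N·m; T_B = 13.07 N·m.
τ in each portion: τ_AC = 1.92×10^6 Pa, τ_CB = 1.19×10^6 Pa; maximum is in AC.
τ_max = T_AC·r/J = 21.23·0.0191/2.11×10^-7 = 1.924×10^6 Pa.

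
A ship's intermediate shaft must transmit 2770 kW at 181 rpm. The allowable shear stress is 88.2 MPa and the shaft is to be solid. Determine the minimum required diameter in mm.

ω = 2π·181/60 = 18.95 rad/s, so T = P/ω = 2770×10³ / 18.95 = 146100 N·m.
For a solid shaft τ_max = 16T/(πd³), so d = (16T/(π τ_allow))^(1/3) = (16·146100/(π·8.82×10^7))^(1/3) = 0.2036 m.

204 mm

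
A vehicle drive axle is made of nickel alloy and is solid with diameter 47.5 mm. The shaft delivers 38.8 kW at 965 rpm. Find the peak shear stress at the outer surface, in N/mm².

18.2 N/mm²

ω = 2π·965/60 = 101.1 rad/s, so T = P/ω = 38.8×10³ / 101.1 = 384.0 N·m.
J = πd⁴/32 = π(0.0475)⁴/32 = 4.998×10^-7 m⁴.
τ_max = T·r/J = 384.0 × 0.0238 / 4.998×10^-7 = 1.825×10^7 Pa.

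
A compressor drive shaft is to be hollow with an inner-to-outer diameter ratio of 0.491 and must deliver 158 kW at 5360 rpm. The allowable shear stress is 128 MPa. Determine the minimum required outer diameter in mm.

22.8 mm

ω = 2π·5360/60 = 561.3 rad/s, so T = P/ω = 158×10³ / 561.3 = 281.5 N·m.
For a hollow shaft with d_i/d_o = 0.491: τ_max = 16T/(π d_o³ (1−k⁴)), so d_o = [16T/(π τ_allow (1−k⁴))]^(1/3) = [16·281.5/(π·1.28×10^8·0.9419)]^(1/3) = 0.02282 m.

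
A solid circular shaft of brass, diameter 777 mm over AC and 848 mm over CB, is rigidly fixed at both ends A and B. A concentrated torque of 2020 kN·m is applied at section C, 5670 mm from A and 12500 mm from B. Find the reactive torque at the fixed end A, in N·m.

Compatibility: T_A·a/J_AC = T_B·b/J_CB with T_A + T_B = T₀.
J_AC = 0.0358 m⁴, J_CB = 0.0508 m⁴, so T_A = T₀·(J_AC/a)/((J_AC/a)+(J_CB/b)) = 1.229e6 N·m, T_B = 790900 N·m.

1.23e6 N·m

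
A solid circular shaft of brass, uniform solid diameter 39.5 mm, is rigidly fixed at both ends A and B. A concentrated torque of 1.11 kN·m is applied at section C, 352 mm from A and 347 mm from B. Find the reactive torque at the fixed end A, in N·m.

551 N·m

With uniform GJ and both ends fixed, compatibility θ_AC = θ_CB gives T_A·a = T_B·b, together with T_A + T_B = T₀.
T_A = T₀·b/(a+b) = 1110·347/699.0 = 551.0 N·m; T_B = 559.0 N·m.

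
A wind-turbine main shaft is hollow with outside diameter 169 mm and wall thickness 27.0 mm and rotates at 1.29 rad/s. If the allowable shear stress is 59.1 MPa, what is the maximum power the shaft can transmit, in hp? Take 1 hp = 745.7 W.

76.1 hp

J = π(d_o⁴ − d_i⁴)/32 = π(0.169⁴ − 0.115⁴)/32 = 6.291×10^-5 m⁴.
T_max = τ_allow·J/r = 5.91×10^7 × 6.291×10^-5 / 0.0845 = 44000 N·m.
ω = 1.29 rad/s, so P_max = T_max·ω = 5.676×10^4 W.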